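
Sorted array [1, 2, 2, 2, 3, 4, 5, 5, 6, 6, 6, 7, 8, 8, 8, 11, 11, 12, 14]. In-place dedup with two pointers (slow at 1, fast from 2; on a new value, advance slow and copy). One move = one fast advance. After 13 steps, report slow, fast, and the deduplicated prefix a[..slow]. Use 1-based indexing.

slow=1 fast=2: a[fast]=2≠a[slow]=1 write a[2]=2, slow++,fast++
slow=2 fast=3: a[fast]=2=a[slow] dup, fast++
slow=2 fast=4: a[fast]=2=a[slow] dup, fast++
slow=2 fast=5: a[fast]=3≠a[slow]=2 write a[3]=3, slow++,fast++
slow=3 fast=6: a[fast]=4≠a[slow]=3 write a[4]=4, slow++,fast++
slow=4 fast=7: a[fast]=5≠a[slow]=4 write a[5]=5, slow++,fast++
slow=5 fast=8: a[fast]=5=a[slow] dup, fast++
slow=5 fast=9: a[fast]=6≠a[slow]=5 write a[6]=6, slow++,fast++
slow=6 fast=10: a[fast]=6=a[slow] dup, fast++
slow=6 fast=11: a[fast]=6=a[slow] dup, fast++
slow=6 fast=12: a[fast]=7≠a[slow]=6 write a[7]=7, slow++,fast++
slow=7 fast=13: a[fast]=8≠a[slow]=7 write a[8]=8, slow++,fast++
slow=8 fast=14: a[fast]=8=a[slow] dup, fast++

slow=8, fast=15, prefix=[1, 2, 3, 4, 5, 6, 7, 8]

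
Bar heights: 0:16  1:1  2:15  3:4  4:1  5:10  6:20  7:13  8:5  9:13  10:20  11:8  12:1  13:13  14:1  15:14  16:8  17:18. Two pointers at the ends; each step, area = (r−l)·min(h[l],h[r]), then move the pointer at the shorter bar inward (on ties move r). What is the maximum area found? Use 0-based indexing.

l=0 r=17: min(16,18)*17=272 best=272 *, l++
l=1 r=17: min(1,18)*16=16 best=272, l++
l=2 r=17: min(15,18)*15=225 best=272, l++
l=3 r=17: min(4,18)*14=56 best=272, l++
l=4 r=17: min(1,18)*13=13 best=272, l++
l=5 r=17: min(10,18)*12=120 best=272, l++
l=6 r=17: min(20,18)*11=198 best=272, r--
l=6 r=16: min(20,8)*10=80 best=272, r--
l=6 r=15: min(20,14)*9=126 best=272, r--
l=6 r=14: min(20,1)*8=8 best=272, r--
l=6 r=13: min(20,13)*7=91 best=272, r--
l=6 r=12: min(20,1)*6=6 best=272, r--
l=6 r=11: min(20,8)*5=40 best=272, r--
l=6 r=10: min(20,20)*4=80 best=272, r--
l=6 r=9: min(20,13)*3=39 best=272, r--
l=6 r=8: min(20,5)*2=10 best=272, r--
l=6 r=7: min(20,13)*1=13 best=272, r--

max area = 272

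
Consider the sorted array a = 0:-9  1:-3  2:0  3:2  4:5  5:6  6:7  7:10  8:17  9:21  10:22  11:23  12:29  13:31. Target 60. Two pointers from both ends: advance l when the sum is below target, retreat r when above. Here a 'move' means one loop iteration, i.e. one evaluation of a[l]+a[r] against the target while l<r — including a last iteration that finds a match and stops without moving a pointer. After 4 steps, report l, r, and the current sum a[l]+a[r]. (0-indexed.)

l=0 r=13: -9+31=22 <60, l++
l=1 r=13: -3+31=28 <60, l++
l=2 r=13: 0+31=31 <60, l++
l=3 r=13: 2+31=33 <60, l++

l=4, r=13, sum=36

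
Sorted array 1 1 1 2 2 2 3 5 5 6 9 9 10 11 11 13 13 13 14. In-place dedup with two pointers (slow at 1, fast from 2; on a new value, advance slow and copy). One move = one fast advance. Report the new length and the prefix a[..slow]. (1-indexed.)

slow=1 fast=2: a[fast]=1=a[slow] dup, fast++
slow=1 fast=3: a[fast]=1=a[slow] dup, fast++
slow=1 fast=4: a[fast]=2≠a[slow]=1 write a[2]=2, slow++,fast++
slow=2 fast=5: a[fast]=2=a[slow] dup, fast++
slow=2 fast=6: a[fast]=2=a[slow] dup, fast++
slow=2 fast=7: a[fast]=3≠a[slow]=2 write a[3]=3, slow++,fast++
slow=3 fast=8: a[fast]=5≠a[slow]=3 write a[4]=5, slow++,fast++
slow=4 fast=9: a[fast]=5=a[slow] dup, fast++
slow=4 fast=10: a[fast]=6≠a[slow]=5 write a[5]=6, slow++,fast++
slow=5 fast=11: a[fast]=9≠a[slow]=6 write a[6]=9, slow++,fast++
slow=6 fast=12: a[fast]=9=a[slow] dup, fast++
slow=6 fast=13: a[fast]=10≠a[slow]=9 write a[7]=10, slow++,fast++
slow=7 fast=14: a[fast]=11≠a[slow]=10 write a[8]=11, slow++,fast++
slow=8 fast=15: a[fast]=11=a[slow] dup, fast++
slow=8 fast=16: a[fast]=13≠a[slow]=11 write a[9]=13, slow++,fast++
slow=9 fast=17: a[fast]=13=a[slow] dup, fast++
slow=9 fast=18: a[fast]=13=a[slow] dup, fast++
slow=9 fast=19: a[fast]=14≠a[slow]=13 write a[10]=14, slow++,fast++

length 10; prefix = [1, 2, 3, 5, 6, 9, 10, 11, 13, 14]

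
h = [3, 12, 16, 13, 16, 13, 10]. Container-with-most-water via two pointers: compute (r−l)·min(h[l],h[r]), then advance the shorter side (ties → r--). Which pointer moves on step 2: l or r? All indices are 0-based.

r

[0,6] min(3,10)*6=18 best=18 * → l++
[1,6] min(12,10)*5=50 best=50 * → r--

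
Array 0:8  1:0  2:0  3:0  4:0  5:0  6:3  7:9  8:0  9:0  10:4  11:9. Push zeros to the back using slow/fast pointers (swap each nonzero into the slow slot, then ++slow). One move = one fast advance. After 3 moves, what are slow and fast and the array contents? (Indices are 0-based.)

slow=0 fast=0: a[fast]=8≠0 swap→a[0]=8, slow++,fast++
slow=1 fast=1: a[fast]=0, fast++
slow=1 fast=2: a[fast]=0, fast++

slow=1, fast=3, a=[8, 0, 0, 0, 0, 0, 3, 9, 0, 0, 4, 9]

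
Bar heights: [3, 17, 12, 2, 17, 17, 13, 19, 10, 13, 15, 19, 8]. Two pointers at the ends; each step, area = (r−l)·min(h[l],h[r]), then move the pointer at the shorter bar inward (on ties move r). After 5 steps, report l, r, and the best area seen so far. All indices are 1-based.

l=1 r=13: min(3,8)*12=36 best=36 *, l++
l=2 r=13: min(17,8)*11=88 best=88 *, r--
l=2 r=12: min(17,19)*10=170 best=170 *, l++
l=3 r=12: min(12,19)*9=108 best=170, l++
l=4 r=12: min(2,19)*8=16 best=170, l++

l=5, r=12, best area=170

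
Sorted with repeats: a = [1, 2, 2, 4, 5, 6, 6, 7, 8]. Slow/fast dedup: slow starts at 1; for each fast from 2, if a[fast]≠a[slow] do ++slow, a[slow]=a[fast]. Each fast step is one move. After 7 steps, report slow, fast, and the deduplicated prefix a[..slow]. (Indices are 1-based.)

slow=6, fast=9, prefix=[1, 2, 4, 5, 6, 7]

slow=1 fast=2: a[fast]=2≠a[slow]=1 write a[2]=2, slow++,fast++
slow=2 fast=3: a[fast]=2=a[slow] dup, fast++
slow=2 fast=4: a[fast]=4≠a[slow]=2 write a[3]=4, slow++,fast++
slow=3 fast=5: a[fast]=5≠a[slow]=4 write a[4]=5, slow++,fast++
slow=4 fast=6: a[fast]=6≠a[slow]=5 write a[5]=6, slow++,fast++
slow=5 fast=7: a[fast]=6=a[slow] dup, fast++
slow=5 fast=8: a[fast]=7≠a[slow]=6 write a[6]=7, slow++,fast++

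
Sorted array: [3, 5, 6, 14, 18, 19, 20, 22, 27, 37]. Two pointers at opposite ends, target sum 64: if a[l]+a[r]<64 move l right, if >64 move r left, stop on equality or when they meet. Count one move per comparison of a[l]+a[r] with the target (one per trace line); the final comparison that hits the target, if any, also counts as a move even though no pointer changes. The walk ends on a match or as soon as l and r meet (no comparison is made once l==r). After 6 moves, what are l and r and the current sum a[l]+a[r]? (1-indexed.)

l=1 r=10: 3+37=40 <64, l++
l=2 r=10: 5+37=42 <64, l++
l=3 r=10: 6+37=43 <64, l++
l=4 r=10: 14+37=51 <64, l++
l=5 r=10: 18+37=55 <64, l++
l=6 r=10: 19+37=56 <64, l++

l=7, r=10, sum=57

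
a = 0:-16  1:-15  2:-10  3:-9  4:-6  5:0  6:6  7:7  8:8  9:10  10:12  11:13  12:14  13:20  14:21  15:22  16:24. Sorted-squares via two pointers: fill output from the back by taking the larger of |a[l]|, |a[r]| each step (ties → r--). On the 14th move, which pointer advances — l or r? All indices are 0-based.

r

l=0 r=16: |-16|<=|24| out[16]=576, r--
l=0 r=15: |-16|<=|22| out[15]=484, r--
l=0 r=14: |-16|<=|21| out[14]=441, r--
l=0 r=13: |-16|<=|20| out[13]=400, r--
l=0 r=12: |-16|>|14| out[12]=256, l++
l=1 r=12: |-15|>|14| out[11]=225, l++
l=2 r=12: |-10|<=|14| out[10]=196, r--
l=2 r=11: |-10|<=|13| out[9]=169, r--
l=2 r=10: |-10|<=|12| out[8]=144, r--
l=2 r=9: |-10|<=|10| out[7]=100, r--
l=2 r=8: |-10|>|8| out[6]=100, l++
l=3 r=8: |-9|>|8| out[5]=81, l++
l=4 r=8: |-6|<=|8| out[4]=64, r--
l=4 r=7: |-6|<=|7| out[3]=49, r--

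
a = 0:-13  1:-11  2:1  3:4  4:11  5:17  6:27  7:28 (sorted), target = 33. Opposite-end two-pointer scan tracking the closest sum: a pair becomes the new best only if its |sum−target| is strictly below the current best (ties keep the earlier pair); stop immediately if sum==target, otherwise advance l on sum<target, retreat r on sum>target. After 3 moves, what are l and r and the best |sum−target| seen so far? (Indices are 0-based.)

[0,7] -13+28=15 d=18 * → l++
[1,7] -11+28=17 d=16 * → l++
[2,7] 1+28=29 d=4 * → l++

l=3, r=7, best |Δ|=4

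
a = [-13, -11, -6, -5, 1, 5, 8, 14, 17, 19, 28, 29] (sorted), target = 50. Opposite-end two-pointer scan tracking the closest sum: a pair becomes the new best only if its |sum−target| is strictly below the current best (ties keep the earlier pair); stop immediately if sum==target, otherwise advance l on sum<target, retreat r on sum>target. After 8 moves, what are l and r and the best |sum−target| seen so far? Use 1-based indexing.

[1,12] -13+29=16 d=34 * → l++
[2,12] -11+29=18 d=32 * → l++
[3,12] -6+29=23 d=27 * → l++
[4,12] -5+29=24 d=26 * → l++
[5,12] 1+29=30 d=20 * → l++
[6,12] 5+29=34 d=16 * → l++
[7,12] 8+29=37 d=13 * → l++
[8,12] 14+29=43 d=7 * → l++

l=9, r=12, best |Δ|=7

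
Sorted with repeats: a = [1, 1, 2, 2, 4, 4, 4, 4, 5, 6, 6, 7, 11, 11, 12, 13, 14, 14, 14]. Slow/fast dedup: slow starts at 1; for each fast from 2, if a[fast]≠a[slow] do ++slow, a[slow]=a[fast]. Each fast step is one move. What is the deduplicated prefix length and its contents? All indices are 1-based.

length 10; prefix = [1, 2, 4, 5, 6, 7, 11, 12, 13, 14]

(s=1,f=2) a[fast]=1=a[slow] dup → fast++
(s=1,f=3) a[fast]=2≠a[slow]=1 write a[2]=2 → slow++,fast++
(s=2,f=4) a[fast]=2=a[slow] dup → fast++
(s=2,f=5) a[fast]=4≠a[slow]=2 write a[3]=4 → slow++,fast++
(s=3,f=6) a[fast]=4=a[slow] dup → fast++
(s=3,f=7) a[fast]=4=a[slow] dup → fast++
(s=3,f=8) a[fast]=4=a[slow] dup → fast++
(s=3,f=9) a[fast]=5≠a[slow]=4 write a[4]=5 → slow++,fast++
(s=4,f=10) a[fast]=6≠a[slow]=5 write a[5]=6 → slow++,fast++
(s=5,f=11) a[fast]=6=a[slow] dup → fast++
(s=5,f=12) a[fast]=7≠a[slow]=6 write a[6]=7 → slow++,fast++
(s=6,f=13) a[fast]=11≠a[slow]=7 write a[7]=11 → slow++,fast++
(s=7,f=14) a[fast]=11=a[slow] dup → fast++
(s=7,f=15) a[fast]=12≠a[slow]=11 write a[8]=12 → slow++,fast++
(s=8,f=16) a[fast]=13≠a[slow]=12 write a[9]=13 → slow++,fast++
(s=9,f=17) a[fast]=14≠a[slow]=13 write a[10]=14 → slow++,fast++
(s=10,f=18) a[fast]=14=a[slow] dup → fast++
(s=10,f=19) a[fast]=14=a[slow] dup → fast++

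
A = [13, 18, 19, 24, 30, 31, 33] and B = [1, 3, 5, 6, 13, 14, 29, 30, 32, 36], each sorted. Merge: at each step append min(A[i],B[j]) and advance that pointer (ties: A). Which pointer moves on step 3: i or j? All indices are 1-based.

j

[i=1,j=1] A[i]=13>B[j]=1 take 1 → j++
[i=1,j=2] A[i]=13>B[j]=3 take 3 → j++
[i=1,j=3] A[i]=13>B[j]=5 take 5 → j++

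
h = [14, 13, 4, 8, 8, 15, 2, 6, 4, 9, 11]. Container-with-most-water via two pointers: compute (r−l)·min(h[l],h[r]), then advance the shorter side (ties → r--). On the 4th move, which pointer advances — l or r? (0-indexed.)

r

[0,10] min(14,11)*10=110 best=110 * → r--
[0,9] min(14,9)*9=81 best=110 → r--
[0,8] min(14,4)*8=32 best=110 → r--
[0,7] min(14,6)*7=42 best=110 → r--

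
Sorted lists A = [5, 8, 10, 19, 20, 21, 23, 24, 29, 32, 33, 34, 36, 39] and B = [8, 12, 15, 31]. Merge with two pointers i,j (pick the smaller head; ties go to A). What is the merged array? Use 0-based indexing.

[5, 8, 8, 10, 12, 15, 19, 20, 21, 23, 24, 29, 31, 32, 33, 34, 36, 39]

i=0 j=0: A[i]=5<=B[j]=8 take 5, i++
i=1 j=0: A[i]=8<=B[j]=8 take 8, i++
i=2 j=0: A[i]=10>B[j]=8 take 8, j++
i=2 j=1: A[i]=10<=B[j]=12 take 10, i++
i=3 j=1: A[i]=19>B[j]=12 take 12, j++
i=3 j=2: A[i]=19>B[j]=15 take 15, j++
i=3 j=3: A[i]=19<=B[j]=31 take 19, i++
i=4 j=3: A[i]=20<=B[j]=31 take 20, i++
i=5 j=3: A[i]=21<=B[j]=31 take 21, i++
i=6 j=3: A[i]=23<=B[j]=31 take 23, i++
i=7 j=3: A[i]=24<=B[j]=31 take 24, i++
i=8 j=3: A[i]=29<=B[j]=31 take 29, i++
i=9 j=3: A[i]=32>B[j]=31 take 31, j++
i=9 j=4: B done, take A[i]=32, i++
i=10 j=4: B done, take A[i]=33, i++
i=11 j=4: B done, take A[i]=34, i++
i=12 j=4: B done, take A[i]=36, i++
i=13 j=4: B done, take A[i]=39, i++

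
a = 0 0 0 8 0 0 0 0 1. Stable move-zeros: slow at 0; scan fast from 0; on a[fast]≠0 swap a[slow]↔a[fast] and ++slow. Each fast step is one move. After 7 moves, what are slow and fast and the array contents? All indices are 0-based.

slow=1, fast=7, a=[8, 0, 0, 0, 0, 0, 0, 0, 1]

(s=0,f=0) a[fast]=0 → fast++
(s=0,f=1) a[fast]=0 → fast++
(s=0,f=2) a[fast]=0 → fast++
(s=0,f=3) a[fast]=8≠0 swap→a[0]=8 → slow++,fast++
(s=1,f=4) a[fast]=0 → fast++
(s=1,f=5) a[fast]=0 → fast++
(s=1,f=6) a[fast]=0 → fast++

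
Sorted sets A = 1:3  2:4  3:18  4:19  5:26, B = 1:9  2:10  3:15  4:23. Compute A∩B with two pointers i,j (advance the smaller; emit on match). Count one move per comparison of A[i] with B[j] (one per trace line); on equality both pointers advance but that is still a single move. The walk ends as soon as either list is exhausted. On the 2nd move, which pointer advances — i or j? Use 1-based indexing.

i

[i=1,j=1] 3<9 → i++
[i=2,j=1] 4<9 → i++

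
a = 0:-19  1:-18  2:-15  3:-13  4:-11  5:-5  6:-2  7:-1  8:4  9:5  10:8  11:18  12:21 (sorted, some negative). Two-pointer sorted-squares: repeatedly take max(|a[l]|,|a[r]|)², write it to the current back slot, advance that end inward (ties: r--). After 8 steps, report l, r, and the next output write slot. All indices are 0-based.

l=5, r=9, next write slot=4

l=0 r=12: |-19|<=|21| out[12]=441, r--
l=0 r=11: |-19|>|18| out[11]=361, l++
l=1 r=11: |-18|<=|18| out[10]=324, r--
l=1 r=10: |-18|>|8| out[9]=324, l++
l=2 r=10: |-15|>|8| out[8]=225, l++
l=3 r=10: |-13|>|8| out[7]=169, l++
l=4 r=10: |-11|>|8| out[6]=121, l++
l=5 r=10: |-5|<=|8| out[5]=64, r--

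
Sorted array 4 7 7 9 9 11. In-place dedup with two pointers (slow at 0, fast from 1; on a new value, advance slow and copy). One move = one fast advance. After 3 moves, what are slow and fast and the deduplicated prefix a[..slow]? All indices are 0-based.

slow=2, fast=4, prefix=[4, 7, 9]

slow=0 fast=1: a[fast]=7≠a[slow]=4 write a[1]=7, slow++,fast++
slow=1 fast=2: a[fast]=7=a[slow] dup, fast++
slow=1 fast=3: a[fast]=9≠a[slow]=7 write a[2]=9, slow++,fast++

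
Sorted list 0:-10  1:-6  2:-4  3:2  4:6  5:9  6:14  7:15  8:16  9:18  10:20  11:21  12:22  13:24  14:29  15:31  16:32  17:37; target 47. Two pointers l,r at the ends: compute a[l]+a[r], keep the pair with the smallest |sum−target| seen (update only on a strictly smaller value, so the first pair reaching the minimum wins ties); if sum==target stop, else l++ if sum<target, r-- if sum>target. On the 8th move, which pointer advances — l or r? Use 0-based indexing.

l

[0,17] -10+37=27 d=20 * → l++
[1,17] -6+37=31 d=16 * → l++
[2,17] -4+37=33 d=14 * → l++
[3,17] 2+37=39 d=8 * → l++
[4,17] 6+37=43 d=4 * → l++
[5,17] 9+37=46 d=1 * → l++
[6,17] 14+37=51 d=4 → r--
[6,16] 14+32=46 d=1 → l++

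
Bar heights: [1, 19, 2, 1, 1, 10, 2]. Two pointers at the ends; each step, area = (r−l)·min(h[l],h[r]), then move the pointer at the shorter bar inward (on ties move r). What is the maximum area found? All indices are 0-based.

[0,6] min(1,2)*6=6 best=6 * → l++
[1,6] min(19,2)*5=10 best=10 * → r--
[1,5] min(19,10)*4=40 best=40 * → r--
[1,4] min(19,1)*3=3 best=40 → r--
[1,3] min(19,1)*2=2 best=40 → r--
[1,2] min(19,2)*1=2 best=40 → r--

max area = 40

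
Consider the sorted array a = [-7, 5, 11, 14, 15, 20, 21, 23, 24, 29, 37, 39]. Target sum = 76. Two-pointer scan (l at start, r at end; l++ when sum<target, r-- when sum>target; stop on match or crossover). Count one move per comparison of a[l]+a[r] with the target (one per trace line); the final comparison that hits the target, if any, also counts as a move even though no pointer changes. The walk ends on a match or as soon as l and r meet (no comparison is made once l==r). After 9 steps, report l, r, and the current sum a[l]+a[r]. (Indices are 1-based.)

[1,12] -7+39=32 <76 → l++
[2,12] 5+39=44 <76 → l++
[3,12] 11+39=50 <76 → l++
[4,12] 14+39=53 <76 → l++
[5,12] 15+39=54 <76 → l++
[6,12] 20+39=59 <76 → l++
[7,12] 21+39=60 <76 → l++
[8,12] 23+39=62 <76 → l++
[9,12] 24+39=63 <76 → l++

l=10, r=12, sum=68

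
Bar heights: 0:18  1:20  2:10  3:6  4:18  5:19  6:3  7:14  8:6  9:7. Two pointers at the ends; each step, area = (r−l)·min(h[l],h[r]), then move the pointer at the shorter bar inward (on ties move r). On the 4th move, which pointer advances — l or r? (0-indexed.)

r

l=0 r=9: min(18,7)*9=63 best=63 *, r--
l=0 r=8: min(18,6)*8=48 best=63, r--
l=0 r=7: min(18,14)*7=98 best=98 *, r--
l=0 r=6: min(18,3)*6=18 best=98, r--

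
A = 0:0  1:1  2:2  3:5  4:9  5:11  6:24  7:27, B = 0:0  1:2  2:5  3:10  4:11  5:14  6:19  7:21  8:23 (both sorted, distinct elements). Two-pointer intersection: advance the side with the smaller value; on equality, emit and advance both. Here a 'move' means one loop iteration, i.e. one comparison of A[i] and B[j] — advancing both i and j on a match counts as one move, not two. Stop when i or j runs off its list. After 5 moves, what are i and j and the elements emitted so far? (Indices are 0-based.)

[i=0,j=0] 0==0 emit → i++,j++
[i=1,j=1] 1<2 → i++
[i=2,j=1] 2==2 emit → i++,j++
[i=3,j=2] 5==5 emit → i++,j++
[i=4,j=3] 9<10 → i++

i=5, j=3, emitted=[0, 2, 5]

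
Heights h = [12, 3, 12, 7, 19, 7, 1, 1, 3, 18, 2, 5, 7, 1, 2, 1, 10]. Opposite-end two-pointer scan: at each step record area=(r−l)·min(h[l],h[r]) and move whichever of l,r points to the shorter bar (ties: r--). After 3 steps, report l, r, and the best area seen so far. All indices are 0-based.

l=0, r=13, best area=160

[0,16] min(12,10)*16=160 best=160 * → r--
[0,15] min(12,1)*15=15 best=160 → r--
[0,14] min(12,2)*14=28 best=160 → r--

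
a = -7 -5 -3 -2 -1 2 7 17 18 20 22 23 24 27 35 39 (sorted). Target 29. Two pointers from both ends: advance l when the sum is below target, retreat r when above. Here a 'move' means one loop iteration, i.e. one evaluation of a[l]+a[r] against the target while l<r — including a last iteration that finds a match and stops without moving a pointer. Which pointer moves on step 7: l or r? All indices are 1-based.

[1,16] -7+39=32 >29 → r--
[1,15] -7+35=28 <29 → l++
[2,15] -5+35=30 >29 → r--
[2,14] -5+27=22 <29 → l++
[3,14] -3+27=24 <29 → l++
[4,14] -2+27=25 <29 → l++
[5,14] -1+27=26 <29 → l++

l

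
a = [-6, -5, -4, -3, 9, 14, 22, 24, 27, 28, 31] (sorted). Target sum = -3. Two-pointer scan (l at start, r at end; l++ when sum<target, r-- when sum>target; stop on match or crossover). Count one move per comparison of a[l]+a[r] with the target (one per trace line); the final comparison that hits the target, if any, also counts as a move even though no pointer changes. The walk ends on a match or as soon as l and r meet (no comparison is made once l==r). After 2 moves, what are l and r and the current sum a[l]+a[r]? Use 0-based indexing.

l=0, r=8, sum=21

[0,10] -6+31=25 >-3 → r--
[0,9] -6+28=22 >-3 → r--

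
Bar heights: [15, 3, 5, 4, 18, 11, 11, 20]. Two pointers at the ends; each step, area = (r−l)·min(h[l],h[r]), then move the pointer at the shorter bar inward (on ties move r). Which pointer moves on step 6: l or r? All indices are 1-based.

l

[1,8] min(15,20)*7=105 best=105 * → l++
[2,8] min(3,20)*6=18 best=105 → l++
[3,8] min(5,20)*5=25 best=105 → l++
[4,8] min(4,20)*4=16 best=105 → l++
[5,8] min(18,20)*3=54 best=105 → l++
[6,8] min(11,20)*2=22 best=105 → l++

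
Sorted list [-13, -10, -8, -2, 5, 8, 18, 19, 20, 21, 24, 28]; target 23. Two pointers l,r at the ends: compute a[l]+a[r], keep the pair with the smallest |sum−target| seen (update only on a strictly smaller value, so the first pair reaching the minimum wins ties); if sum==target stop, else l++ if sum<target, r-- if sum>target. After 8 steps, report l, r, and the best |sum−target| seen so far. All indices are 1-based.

[1,12] -13+28=15 d=8 * → l++
[2,12] -10+28=18 d=5 * → l++
[3,12] -8+28=20 d=3 * → l++
[4,12] -2+28=26 d=3 → r--
[4,11] -2+24=22 d=1 * → l++
[5,11] 5+24=29 d=6 → r--
[5,10] 5+21=26 d=3 → r--
[5,9] 5+20=25 d=2 → r--

l=5, r=8, best |Δ|=1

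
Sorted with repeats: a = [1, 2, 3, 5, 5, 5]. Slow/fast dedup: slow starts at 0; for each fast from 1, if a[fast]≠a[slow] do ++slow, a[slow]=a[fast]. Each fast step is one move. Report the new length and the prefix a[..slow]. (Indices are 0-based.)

length 4; prefix = [1, 2, 3, 5]

(s=0,f=1) a[fast]=2≠a[slow]=1 write a[1]=2 → slow++,fast++
(s=1,f=2) a[fast]=3≠a[slow]=2 write a[2]=3 → slow++,fast++
(s=2,f=3) a[fast]=5≠a[slow]=3 write a[3]=5 → slow++,fast++
(s=3,f=4) a[fast]=5=a[slow] dup → fast++
(s=3,f=5) a[fast]=5=a[slow] dup → fast++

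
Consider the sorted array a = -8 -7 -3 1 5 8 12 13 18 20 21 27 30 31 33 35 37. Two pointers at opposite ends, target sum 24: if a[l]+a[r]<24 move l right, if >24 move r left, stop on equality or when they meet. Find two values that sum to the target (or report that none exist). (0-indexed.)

(-7, 31)

[0,16] -8+37=29 >24 → r--
[0,15] -8+35=27 >24 → r--
[0,14] -8+33=25 >24 → r--
[0,13] -8+31=23 <24 → l++
[1,13] -7+31=24 → found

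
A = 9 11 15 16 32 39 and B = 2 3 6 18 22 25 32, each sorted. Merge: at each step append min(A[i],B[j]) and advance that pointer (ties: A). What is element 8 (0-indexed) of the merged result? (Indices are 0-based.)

i=0 j=0: A[i]=9>B[j]=2 take 2, j++
i=0 j=1: A[i]=9>B[j]=3 take 3, j++
i=0 j=2: A[i]=9>B[j]=6 take 6, j++
i=0 j=3: A[i]=9<=B[j]=18 take 9, i++
i=1 j=3: A[i]=11<=B[j]=18 take 11, i++
i=2 j=3: A[i]=15<=B[j]=18 take 15, i++
i=3 j=3: A[i]=16<=B[j]=18 take 16, i++
i=4 j=3: A[i]=32>B[j]=18 take 18, j++
i=4 j=4: A[i]=32>B[j]=22 take 22, j++
i=4 j=5: A[i]=32>B[j]=25 take 25, j++
i=4 j=6: A[i]=32<=B[j]=32 take 32, i++
i=5 j=6: A[i]=39>B[j]=32 take 32, j++
i=5 j=7: B done, take A[i]=39, i++

merged[8] = 22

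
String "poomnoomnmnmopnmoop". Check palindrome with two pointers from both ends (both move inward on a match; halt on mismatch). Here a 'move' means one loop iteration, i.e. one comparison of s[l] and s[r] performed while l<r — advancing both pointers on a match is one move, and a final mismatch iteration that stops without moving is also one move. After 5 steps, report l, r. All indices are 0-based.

l=5, r=13

[0,18] 'p'=='p' → l++,r--
[1,17] 'o'=='o' → l++,r--
[2,16] 'o'=='o' → l++,r--
[3,15] 'm'=='m' → l++,r--
[4,14] 'n'=='n' → l++,r--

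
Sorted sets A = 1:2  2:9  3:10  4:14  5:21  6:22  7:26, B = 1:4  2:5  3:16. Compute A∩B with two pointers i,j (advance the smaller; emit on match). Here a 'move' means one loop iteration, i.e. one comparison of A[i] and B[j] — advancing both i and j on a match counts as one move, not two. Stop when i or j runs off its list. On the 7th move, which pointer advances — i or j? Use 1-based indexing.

j

[i=1,j=1] 2<4 → i++
[i=2,j=1] 9>4 → j++
[i=2,j=2] 9>5 → j++
[i=2,j=3] 9<16 → i++
[i=3,j=3] 10<16 → i++
[i=4,j=3] 14<16 → i++
[i=5,j=3] 21>16 → j++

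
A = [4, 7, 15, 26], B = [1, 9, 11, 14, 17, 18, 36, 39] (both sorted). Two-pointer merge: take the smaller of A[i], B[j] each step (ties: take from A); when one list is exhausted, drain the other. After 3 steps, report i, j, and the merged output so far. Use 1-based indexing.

[i=1,j=1] A[i]=4>B[j]=1 take 1 → j++
[i=1,j=2] A[i]=4<=B[j]=9 take 4 → i++
[i=2,j=2] A[i]=7<=B[j]=9 take 7 → i++

i=3, j=2, merged so far=[1, 4, 7]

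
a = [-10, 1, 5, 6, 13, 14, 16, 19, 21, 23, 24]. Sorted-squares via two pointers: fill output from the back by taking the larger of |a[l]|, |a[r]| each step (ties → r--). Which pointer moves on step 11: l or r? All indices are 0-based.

l=0 r=10: |-10|<=|24| out[10]=576, r--
l=0 r=9: |-10|<=|23| out[9]=529, r--
l=0 r=8: |-10|<=|21| out[8]=441, r--
l=0 r=7: |-10|<=|19| out[7]=361, r--
l=0 r=6: |-10|<=|16| out[6]=256, r--
l=0 r=5: |-10|<=|14| out[5]=196, r--
l=0 r=4: |-10|<=|13| out[4]=169, r--
l=0 r=3: |-10|>|6| out[3]=100, l++
l=1 r=3: |1|<=|6| out[2]=36, r--
l=1 r=2: |1|<=|5| out[1]=25, r--
l=1 r=1: |1|<=|1| out[0]=1, r--

r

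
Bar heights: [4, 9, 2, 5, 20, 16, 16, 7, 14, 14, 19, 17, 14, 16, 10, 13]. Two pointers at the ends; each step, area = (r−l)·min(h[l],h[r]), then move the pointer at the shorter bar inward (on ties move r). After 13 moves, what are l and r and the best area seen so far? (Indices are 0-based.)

l=0 r=15: min(4,13)*15=60 best=60 *, l++
l=1 r=15: min(9,13)*14=126 best=126 *, l++
l=2 r=15: min(2,13)*13=26 best=126, l++
l=3 r=15: min(5,13)*12=60 best=126, l++
l=4 r=15: min(20,13)*11=143 best=143 *, r--
l=4 r=14: min(20,10)*10=100 best=143, r--
l=4 r=13: min(20,16)*9=144 best=144 *, r--
l=4 r=12: min(20,14)*8=112 best=144, r--
l=4 r=11: min(20,17)*7=119 best=144, r--
l=4 r=10: min(20,19)*6=114 best=144, r--
l=4 r=9: min(20,14)*5=70 best=144, r--
l=4 r=8: min(20,14)*4=56 best=144, r--
l=4 r=7: min(20,7)*3=21 best=144, r--

l=4, r=6, best area=144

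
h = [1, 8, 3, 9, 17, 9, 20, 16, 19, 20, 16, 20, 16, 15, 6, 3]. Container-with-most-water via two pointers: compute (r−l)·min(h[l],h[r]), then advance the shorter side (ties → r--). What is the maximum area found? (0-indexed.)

[0,15] min(1,3)*15=15 best=15 * → l++
[1,15] min(8,3)*14=42 best=42 * → r--
[1,14] min(8,6)*13=78 best=78 * → r--
[1,13] min(8,15)*12=96 best=96 * → l++
[2,13] min(3,15)*11=33 best=96 → l++
[3,13] min(9,15)*10=90 best=96 → l++
[4,13] min(17,15)*9=135 best=135 * → r--
[4,12] min(17,16)*8=128 best=135 → r--
[4,11] min(17,20)*7=119 best=135 → l++
[5,11] min(9,20)*6=54 best=135 → l++
[6,11] min(20,20)*5=100 best=135 → r--
[6,10] min(20,16)*4=64 best=135 → r--
[6,9] min(20,20)*3=60 best=135 → r--
[6,8] min(20,19)*2=38 best=135 → r--
[6,7] min(20,16)*1=16 best=135 → r--

max area = 135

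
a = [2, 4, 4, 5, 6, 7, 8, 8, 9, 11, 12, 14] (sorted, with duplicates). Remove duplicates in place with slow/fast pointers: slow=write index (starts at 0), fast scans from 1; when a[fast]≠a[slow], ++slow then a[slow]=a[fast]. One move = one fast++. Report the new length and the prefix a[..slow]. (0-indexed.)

length 10; prefix = [2, 4, 5, 6, 7, 8, 9, 11, 12, 14]

slow=0 fast=1: a[fast]=4≠a[slow]=2 write a[1]=4, slow++,fast++
slow=1 fast=2: a[fast]=4=a[slow] dup, fast++
slow=1 fast=3: a[fast]=5≠a[slow]=4 write a[2]=5, slow++,fast++
slow=2 fast=4: a[fast]=6≠a[slow]=5 write a[3]=6, slow++,fast++
slow=3 fast=5: a[fast]=7≠a[slow]=6 write a[4]=7, slow++,fast++
slow=4 fast=6: a[fast]=8≠a[slow]=7 write a[5]=8, slow++,fast++
slow=5 fast=7: a[fast]=8=a[slow] dup, fast++
slow=5 fast=8: a[fast]=9≠a[slow]=8 write a[6]=9, slow++,fast++
slow=6 fast=9: a[fast]=11≠a[slow]=9 write a[7]=11, slow++,fast++
slow=7 fast=10: a[fast]=12≠a[slow]=11 write a[8]=12, slow++,fast++
slow=8 fast=11: a[fast]=14≠a[slow]=12 write a[9]=14, slow++,fast++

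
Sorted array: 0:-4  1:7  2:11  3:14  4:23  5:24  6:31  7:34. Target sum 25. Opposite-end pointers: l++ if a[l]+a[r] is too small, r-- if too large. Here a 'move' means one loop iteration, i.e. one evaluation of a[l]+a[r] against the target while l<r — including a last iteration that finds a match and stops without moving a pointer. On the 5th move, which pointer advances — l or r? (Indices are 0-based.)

l=0 r=7: -4+34=30 >25, r--
l=0 r=6: -4+31=27 >25, r--
l=0 r=5: -4+24=20 <25, l++
l=1 r=5: 7+24=31 >25, r--
l=1 r=4: 7+23=30 >25, r--

r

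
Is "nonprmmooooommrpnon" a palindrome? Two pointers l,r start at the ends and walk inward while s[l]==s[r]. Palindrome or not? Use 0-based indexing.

palindrome

[0,18] 'n'=='n' → l++,r--
[1,17] 'o'=='o' → l++,r--
[2,16] 'n'=='n' → l++,r--
[3,15] 'p'=='p' → l++,r--
[4,14] 'r'=='r' → l++,r--
[5,13] 'm'=='m' → l++,r--
[6,12] 'm'=='m' → l++,r--
[7,11] 'o'=='o' → l++,r--
[8,10] 'o'=='o' → l++,r--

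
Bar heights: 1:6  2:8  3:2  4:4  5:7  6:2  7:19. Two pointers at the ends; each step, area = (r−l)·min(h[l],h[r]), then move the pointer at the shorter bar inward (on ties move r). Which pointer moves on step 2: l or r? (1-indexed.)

l

l=1 r=7: min(6,19)*6=36 best=36 *, l++
l=2 r=7: min(8,19)*5=40 best=40 *, l++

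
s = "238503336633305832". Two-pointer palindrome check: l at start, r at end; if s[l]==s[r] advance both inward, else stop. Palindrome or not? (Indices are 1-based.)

palindrome

l=1 r=18: '2'=='2', l++,r--
l=2 r=17: '3'=='3', l++,r--
l=3 r=16: '8'=='8', l++,r--
l=4 r=15: '5'=='5', l++,r--
l=5 r=14: '0'=='0', l++,r--
l=6 r=13: '3'=='3', l++,r--
l=7 r=12: '3'=='3', l++,r--
l=8 r=11: '3'=='3', l++,r--
l=9 r=10: '6'=='6', l++,r--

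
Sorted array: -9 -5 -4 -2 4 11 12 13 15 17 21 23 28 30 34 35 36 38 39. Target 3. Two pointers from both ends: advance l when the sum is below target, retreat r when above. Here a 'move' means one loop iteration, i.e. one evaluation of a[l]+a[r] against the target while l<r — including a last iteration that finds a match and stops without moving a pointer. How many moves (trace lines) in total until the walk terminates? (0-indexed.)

13 moves

[0,18] -9+39=30 >3 → r--
[0,17] -9+38=29 >3 → r--
[0,16] -9+36=27 >3 → r--
[0,15] -9+35=26 >3 → r--
[0,14] -9+34=25 >3 → r--
[0,13] -9+30=21 >3 → r--
[0,12] -9+28=19 >3 → r--
[0,11] -9+23=14 >3 → r--
[0,10] -9+21=12 >3 → r--
[0,9] -9+17=8 >3 → r--
[0,8] -9+15=6 >3 → r--
[0,7] -9+13=4 >3 → r--
[0,6] -9+12=3 → found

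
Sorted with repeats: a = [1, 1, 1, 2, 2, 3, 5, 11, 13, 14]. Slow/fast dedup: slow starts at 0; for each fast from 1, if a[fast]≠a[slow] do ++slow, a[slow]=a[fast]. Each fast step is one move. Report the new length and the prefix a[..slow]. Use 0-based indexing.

(s=0,f=1) a[fast]=1=a[slow] dup → fast++
(s=0,f=2) a[fast]=1=a[slow] dup → fast++
(s=0,f=3) a[fast]=2≠a[slow]=1 write a[1]=2 → slow++,fast++
(s=1,f=4) a[fast]=2=a[slow] dup → fast++
(s=1,f=5) a[fast]=3≠a[slow]=2 write a[2]=3 → slow++,fast++
(s=2,f=6) a[fast]=5≠a[slow]=3 write a[3]=5 → slow++,fast++
(s=3,f=7) a[fast]=11≠a[slow]=5 write a[4]=11 → slow++,fast++
(s=4,f=8) a[fast]=13≠a[slow]=11 write a[5]=13 → slow++,fast++
(s=5,f=9) a[fast]=14≠a[slow]=13 write a[6]=14 → slow++,fast++

length 7; prefix = [1, 2, 3, 5, 11, 13, 14]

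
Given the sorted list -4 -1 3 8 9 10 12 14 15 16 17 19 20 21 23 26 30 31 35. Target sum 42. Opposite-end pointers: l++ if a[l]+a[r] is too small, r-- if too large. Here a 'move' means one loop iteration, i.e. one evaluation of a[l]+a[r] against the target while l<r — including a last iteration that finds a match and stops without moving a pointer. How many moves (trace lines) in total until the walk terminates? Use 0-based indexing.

9 moves

l=0 r=18: -4+35=31 <42, l++
l=1 r=18: -1+35=34 <42, l++
l=2 r=18: 3+35=38 <42, l++
l=3 r=18: 8+35=43 >42, r--
l=3 r=17: 8+31=39 <42, l++
l=4 r=17: 9+31=40 <42, l++
l=5 r=17: 10+31=41 <42, l++
l=6 r=17: 12+31=43 >42, r--
l=6 r=16: 12+30=42, found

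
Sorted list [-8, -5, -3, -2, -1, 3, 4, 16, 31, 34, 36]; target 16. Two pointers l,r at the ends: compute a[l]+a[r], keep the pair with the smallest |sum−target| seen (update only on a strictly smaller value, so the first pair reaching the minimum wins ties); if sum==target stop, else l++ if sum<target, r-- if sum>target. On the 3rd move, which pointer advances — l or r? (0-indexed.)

[0,10] -8+36=28 d=12 * → r--
[0,9] -8+34=26 d=10 * → r--
[0,8] -8+31=23 d=7 * → r--

r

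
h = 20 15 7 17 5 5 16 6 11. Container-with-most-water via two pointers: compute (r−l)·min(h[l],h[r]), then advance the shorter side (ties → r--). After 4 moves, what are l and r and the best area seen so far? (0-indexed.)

l=0, r=4, best area=96

l=0 r=8: min(20,11)*8=88 best=88 *, r--
l=0 r=7: min(20,6)*7=42 best=88, r--
l=0 r=6: min(20,16)*6=96 best=96 *, r--
l=0 r=5: min(20,5)*5=25 best=96, r--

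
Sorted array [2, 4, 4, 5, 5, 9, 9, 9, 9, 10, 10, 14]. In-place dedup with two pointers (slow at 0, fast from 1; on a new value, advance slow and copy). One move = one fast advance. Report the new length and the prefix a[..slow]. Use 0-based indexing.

(s=0,f=1) a[fast]=4≠a[slow]=2 write a[1]=4 → slow++,fast++
(s=1,f=2) a[fast]=4=a[slow] dup → fast++
(s=1,f=3) a[fast]=5≠a[slow]=4 write a[2]=5 → slow++,fast++
(s=2,f=4) a[fast]=5=a[slow] dup → fast++
(s=2,f=5) a[fast]=9≠a[slow]=5 write a[3]=9 → slow++,fast++
(s=3,f=6) a[fast]=9=a[slow] dup → fast++
(s=3,f=7) a[fast]=9=a[slow] dup → fast++
(s=3,f=8) a[fast]=9=a[slow] dup → fast++
(s=3,f=9) a[fast]=10≠a[slow]=9 write a[4]=10 → slow++,fast++
(s=4,f=10) a[fast]=10=a[slow] dup → fast++
(s=4,f=11) a[fast]=14≠a[slow]=10 write a[5]=14 → slow++,fast++

length 6; prefix = [2, 4, 5, 9, 10, 14]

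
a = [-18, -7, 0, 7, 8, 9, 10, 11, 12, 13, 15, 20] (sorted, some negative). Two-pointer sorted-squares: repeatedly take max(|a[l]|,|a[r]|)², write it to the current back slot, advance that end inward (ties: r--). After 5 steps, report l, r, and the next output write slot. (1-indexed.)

l=1 r=12: |-18|<=|20| out[12]=400, r--
l=1 r=11: |-18|>|15| out[11]=324, l++
l=2 r=11: |-7|<=|15| out[10]=225, r--
l=2 r=10: |-7|<=|13| out[9]=169, r--
l=2 r=9: |-7|<=|12| out[8]=144, r--

l=2, r=8, next write slot=7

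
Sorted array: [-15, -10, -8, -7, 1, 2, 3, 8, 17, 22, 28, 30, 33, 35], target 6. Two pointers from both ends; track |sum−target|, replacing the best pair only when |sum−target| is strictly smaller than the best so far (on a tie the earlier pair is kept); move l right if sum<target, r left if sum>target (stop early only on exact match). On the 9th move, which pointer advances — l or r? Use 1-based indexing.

l

[1,14] -15+35=20 d=14 * → r--
[1,13] -15+33=18 d=12 * → r--
[1,12] -15+30=15 d=9 * → r--
[1,11] -15+28=13 d=7 * → r--
[1,10] -15+22=7 d=1 * → r--
[1,9] -15+17=2 d=4 → l++
[2,9] -10+17=7 d=1 → r--
[2,8] -10+8=-2 d=8 → l++
[3,8] -8+8=0 d=6 → l++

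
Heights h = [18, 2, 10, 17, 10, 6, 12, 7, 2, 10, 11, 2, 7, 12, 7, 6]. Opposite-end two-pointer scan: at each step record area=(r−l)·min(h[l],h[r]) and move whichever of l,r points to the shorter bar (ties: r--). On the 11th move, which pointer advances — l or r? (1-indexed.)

r

[1,16] min(18,6)*15=90 best=90 * → r--
[1,15] min(18,7)*14=98 best=98 * → r--
[1,14] min(18,12)*13=156 best=156 * → r--
[1,13] min(18,7)*12=84 best=156 → r--
[1,12] min(18,2)*11=22 best=156 → r--
[1,11] min(18,11)*10=110 best=156 → r--
[1,10] min(18,10)*9=90 best=156 → r--
[1,9] min(18,2)*8=16 best=156 → r--
[1,8] min(18,7)*7=49 best=156 → r--
[1,7] min(18,12)*6=72 best=156 → r--
[1,6] min(18,6)*5=30 best=156 → r--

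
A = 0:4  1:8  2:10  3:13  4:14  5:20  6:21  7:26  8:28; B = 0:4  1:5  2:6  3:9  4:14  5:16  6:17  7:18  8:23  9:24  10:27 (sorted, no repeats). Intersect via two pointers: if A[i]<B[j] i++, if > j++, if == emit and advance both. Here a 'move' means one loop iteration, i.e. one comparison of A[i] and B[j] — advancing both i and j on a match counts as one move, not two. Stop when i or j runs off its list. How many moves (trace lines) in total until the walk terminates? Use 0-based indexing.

i=0 j=0: 4==4 emit, i++,j++
i=1 j=1: 8>5, j++
i=1 j=2: 8>6, j++
i=1 j=3: 8<9, i++
i=2 j=3: 10>9, j++
i=2 j=4: 10<14, i++
i=3 j=4: 13<14, i++
i=4 j=4: 14==14 emit, i++,j++
i=5 j=5: 20>16, j++
i=5 j=6: 20>17, j++
i=5 j=7: 20>18, j++
i=5 j=8: 20<23, i++
i=6 j=8: 21<23, i++
i=7 j=8: 26>23, j++
i=7 j=9: 26>24, j++
i=7 j=10: 26<27, i++
i=8 j=10: 28>27, j++

17 moves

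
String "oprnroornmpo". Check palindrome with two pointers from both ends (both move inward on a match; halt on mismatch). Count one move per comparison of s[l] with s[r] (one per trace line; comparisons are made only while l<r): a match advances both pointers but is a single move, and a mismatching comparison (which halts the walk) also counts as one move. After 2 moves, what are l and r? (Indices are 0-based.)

l=2, r=9

l=0 r=11: 'o'=='o', l++,r--
l=1 r=10: 'p'=='p', l++,r--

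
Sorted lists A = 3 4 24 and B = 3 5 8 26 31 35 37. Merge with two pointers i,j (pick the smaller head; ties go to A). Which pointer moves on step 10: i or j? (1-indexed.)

i=1 j=1: A[i]=3<=B[j]=3 take 3, i++
i=2 j=1: A[i]=4>B[j]=3 take 3, j++
i=2 j=2: A[i]=4<=B[j]=5 take 4, i++
i=3 j=2: A[i]=24>B[j]=5 take 5, j++
i=3 j=3: A[i]=24>B[j]=8 take 8, j++
i=3 j=4: A[i]=24<=B[j]=26 take 24, i++
i=4 j=4: A done, take B[j]=26, j++
i=4 j=5: A done, take B[j]=31, j++
i=4 j=6: A done, take B[j]=35, j++
i=4 j=7: A done, take B[j]=37, j++

j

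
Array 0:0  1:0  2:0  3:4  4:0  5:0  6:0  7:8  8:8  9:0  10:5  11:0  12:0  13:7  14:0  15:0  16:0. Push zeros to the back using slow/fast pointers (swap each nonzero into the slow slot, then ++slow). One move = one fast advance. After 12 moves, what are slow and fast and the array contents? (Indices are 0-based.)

slow=4, fast=12, a=[4, 8, 8, 5, 0, 0, 0, 0, 0, 0, 0, 0, 0, 7, 0, 0, 0]

slow=0 fast=0: a[fast]=0, fast++
slow=0 fast=1: a[fast]=0, fast++
slow=0 fast=2: a[fast]=0, fast++
slow=0 fast=3: a[fast]=4≠0 swap→a[0]=4, slow++,fast++
slow=1 fast=4: a[fast]=0, fast++
slow=1 fast=5: a[fast]=0, fast++
slow=1 fast=6: a[fast]=0, fast++
slow=1 fast=7: a[fast]=8≠0 swap→a[1]=8, slow++,fast++
slow=2 fast=8: a[fast]=8≠0 swap→a[2]=8, slow++,fast++
slow=3 fast=9: a[fast]=0, fast++
slow=3 fast=10: a[fast]=5≠0 swap→a[3]=5, slow++,fast++
slow=4 fast=11: a[fast]=0, fast++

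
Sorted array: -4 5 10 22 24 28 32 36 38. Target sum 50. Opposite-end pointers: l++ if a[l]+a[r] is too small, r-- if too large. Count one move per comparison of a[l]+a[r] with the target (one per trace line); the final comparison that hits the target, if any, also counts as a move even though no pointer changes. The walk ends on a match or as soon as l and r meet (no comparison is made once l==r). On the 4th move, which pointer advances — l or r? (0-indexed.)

r

l=0 r=8: -4+38=34 <50, l++
l=1 r=8: 5+38=43 <50, l++
l=2 r=8: 10+38=48 <50, l++
l=3 r=8: 22+38=60 >50, r--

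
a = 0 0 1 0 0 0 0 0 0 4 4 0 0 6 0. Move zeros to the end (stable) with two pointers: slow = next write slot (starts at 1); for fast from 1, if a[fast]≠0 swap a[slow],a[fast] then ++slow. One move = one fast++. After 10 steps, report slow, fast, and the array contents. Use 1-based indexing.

slow=3, fast=11, a=[1, 4, 0, 0, 0, 0, 0, 0, 0, 0, 4, 0, 0, 6, 0]

(s=1,f=1) a[fast]=0 → fast++
(s=1,f=2) a[fast]=0 → fast++
(s=1,f=3) a[fast]=1≠0 swap→a[1]=1 → slow++,fast++
(s=2,f=4) a[fast]=0 → fast++
(s=2,f=5) a[fast]=0 → fast++
(s=2,f=6) a[fast]=0 → fast++
(s=2,f=7) a[fast]=0 → fast++
(s=2,f=8) a[fast]=0 → fast++
(s=2,f=9) a[fast]=0 → fast++
(s=2,f=10) a[fast]=4≠0 swap→a[2]=4 → slow++,fast++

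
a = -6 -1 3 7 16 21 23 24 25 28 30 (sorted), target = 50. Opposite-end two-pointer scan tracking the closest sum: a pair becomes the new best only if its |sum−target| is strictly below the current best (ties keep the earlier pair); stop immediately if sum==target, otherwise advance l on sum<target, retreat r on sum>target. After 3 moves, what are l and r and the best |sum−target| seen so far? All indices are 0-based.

l=0 r=10: -6+30=24 d=26 *, l++
l=1 r=10: -1+30=29 d=21 *, l++
l=2 r=10: 3+30=33 d=17 *, l++

l=3, r=10, best |Δ|=17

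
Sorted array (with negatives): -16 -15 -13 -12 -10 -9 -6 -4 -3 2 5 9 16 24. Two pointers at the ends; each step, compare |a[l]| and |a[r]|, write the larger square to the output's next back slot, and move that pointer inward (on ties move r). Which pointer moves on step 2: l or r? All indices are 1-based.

l=1 r=14: |-16|<=|24| out[14]=576, r--
l=1 r=13: |-16|<=|16| out[13]=256, r--

r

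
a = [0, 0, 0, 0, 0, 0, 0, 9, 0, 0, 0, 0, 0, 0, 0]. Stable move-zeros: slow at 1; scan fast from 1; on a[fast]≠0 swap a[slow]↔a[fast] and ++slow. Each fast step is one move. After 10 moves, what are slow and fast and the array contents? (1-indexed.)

(s=1,f=1) a[fast]=0 → fast++
(s=1,f=2) a[fast]=0 → fast++
(s=1,f=3) a[fast]=0 → fast++
(s=1,f=4) a[fast]=0 → fast++
(s=1,f=5) a[fast]=0 → fast++
(s=1,f=6) a[fast]=0 → fast++
(s=1,f=7) a[fast]=0 → fast++
(s=1,f=8) a[fast]=9≠0 swap→a[1]=9 → slow++,fast++
(s=2,f=9) a[fast]=0 → fast++
(s=2,f=10) a[fast]=0 → fast++

slow=2, fast=11, a=[9, 0, 0, 0, 0, 0, 0, 0, 0, 0, 0, 0, 0, 0, 0]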